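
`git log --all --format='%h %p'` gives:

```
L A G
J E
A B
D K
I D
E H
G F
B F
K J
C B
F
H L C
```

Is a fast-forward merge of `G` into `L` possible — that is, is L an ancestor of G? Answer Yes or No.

A fast-forward from L to G is possible iff L is an ancestor of G.
Ancestors of G: {F, G}.
L is not among them, so fast-forward is not possible.

No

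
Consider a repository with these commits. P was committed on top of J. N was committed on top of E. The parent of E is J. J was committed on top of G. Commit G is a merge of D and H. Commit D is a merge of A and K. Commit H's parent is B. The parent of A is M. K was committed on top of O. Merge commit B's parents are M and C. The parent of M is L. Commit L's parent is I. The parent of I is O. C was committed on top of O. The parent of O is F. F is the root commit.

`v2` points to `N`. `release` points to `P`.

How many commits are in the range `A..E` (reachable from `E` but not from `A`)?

Reachable from E: {A, B, C, D, E, F, G, H, I, J, K, L, M, O}.
Reachable from A: {A, F, I, L, M, O}.
In E's history but not A's: {B, C, D, E, G, H, J, K} — 8 commits.

8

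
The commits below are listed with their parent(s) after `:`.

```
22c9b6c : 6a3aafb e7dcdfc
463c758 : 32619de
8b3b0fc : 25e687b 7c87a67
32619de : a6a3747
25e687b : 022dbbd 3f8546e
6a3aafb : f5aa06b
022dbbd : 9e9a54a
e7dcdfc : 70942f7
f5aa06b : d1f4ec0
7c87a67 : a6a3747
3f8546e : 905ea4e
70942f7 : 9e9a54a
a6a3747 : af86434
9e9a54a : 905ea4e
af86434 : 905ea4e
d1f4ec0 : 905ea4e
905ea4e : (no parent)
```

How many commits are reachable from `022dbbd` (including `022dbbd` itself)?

3

Walking parent pointers from 022dbbd: reachable set = {022dbbd, 905ea4e, 9e9a54a}.
That is 3 commits.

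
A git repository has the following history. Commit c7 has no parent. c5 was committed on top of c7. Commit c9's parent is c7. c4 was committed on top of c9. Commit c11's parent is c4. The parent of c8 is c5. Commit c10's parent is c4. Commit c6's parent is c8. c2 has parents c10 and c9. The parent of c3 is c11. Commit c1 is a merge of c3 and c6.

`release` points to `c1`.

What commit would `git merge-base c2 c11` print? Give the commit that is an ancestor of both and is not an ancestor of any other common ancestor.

c4

Ancestors of c2: {c10, c2, c4, c7, c9}.
Ancestors of c11: {c11, c4, c7, c9}.
Common ancestors: {c4, c7, c9}.
Among these, c4 is not an ancestor of any other common ancestor — it is the merge base.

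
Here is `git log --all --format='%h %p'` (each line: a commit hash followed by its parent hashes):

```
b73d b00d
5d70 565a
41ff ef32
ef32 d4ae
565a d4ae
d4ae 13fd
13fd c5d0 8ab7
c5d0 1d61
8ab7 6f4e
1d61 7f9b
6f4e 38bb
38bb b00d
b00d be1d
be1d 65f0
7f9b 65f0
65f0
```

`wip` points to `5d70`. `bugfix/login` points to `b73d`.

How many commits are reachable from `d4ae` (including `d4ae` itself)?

11

Walking parent pointers from d4ae: reachable set = {13fd, 1d61, 38bb, 65f0, 6f4e, 7f9b, 8ab7, b00d, be1d, c5d0, d4ae}.
That is 11 commits.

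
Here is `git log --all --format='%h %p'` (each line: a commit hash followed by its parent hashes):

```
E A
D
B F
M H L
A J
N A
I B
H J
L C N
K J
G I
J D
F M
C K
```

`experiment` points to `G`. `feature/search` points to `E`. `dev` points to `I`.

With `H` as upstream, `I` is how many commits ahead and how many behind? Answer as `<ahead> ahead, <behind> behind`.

Reachable from I: {A, B, C, D, F, H, I, J, K, L, M, N}.
Reachable from H: {D, H, J}.
Only in I's history (ahead): {A, B, C, F, I, K, L, M, N} — 9.
Only in H's history (behind): {} — 0.

9 ahead, 0 behind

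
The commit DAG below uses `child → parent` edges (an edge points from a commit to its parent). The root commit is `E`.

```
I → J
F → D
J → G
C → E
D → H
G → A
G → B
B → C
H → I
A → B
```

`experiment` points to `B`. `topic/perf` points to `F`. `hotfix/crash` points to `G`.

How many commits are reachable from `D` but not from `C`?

7

Reachable from D: {A, B, C, D, E, G, H, I, J}.
Reachable from C: {C, E}.
In D's history but not C's: {A, B, D, G, H, I, J} — 7 commits.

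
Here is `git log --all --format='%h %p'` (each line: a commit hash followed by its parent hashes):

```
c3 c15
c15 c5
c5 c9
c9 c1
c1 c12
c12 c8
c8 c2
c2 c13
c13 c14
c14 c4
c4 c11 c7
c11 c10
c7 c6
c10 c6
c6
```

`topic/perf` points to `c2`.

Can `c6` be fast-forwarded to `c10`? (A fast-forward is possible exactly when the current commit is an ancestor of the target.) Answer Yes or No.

A fast-forward from c6 to c10 is possible iff c6 is an ancestor of c10.
Ancestors of c10: {c10, c6}.
c6 is among them, so fast-forward is possible.

Yes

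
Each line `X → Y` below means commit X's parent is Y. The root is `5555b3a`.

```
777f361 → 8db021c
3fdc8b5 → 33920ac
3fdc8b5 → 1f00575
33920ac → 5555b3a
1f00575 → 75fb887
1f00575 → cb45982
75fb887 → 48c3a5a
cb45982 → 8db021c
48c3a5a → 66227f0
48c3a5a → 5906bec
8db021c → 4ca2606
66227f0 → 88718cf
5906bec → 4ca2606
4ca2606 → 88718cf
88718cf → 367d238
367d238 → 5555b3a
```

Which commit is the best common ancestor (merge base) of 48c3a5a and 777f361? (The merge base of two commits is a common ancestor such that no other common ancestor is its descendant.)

Ancestors of 48c3a5a: {367d238, 48c3a5a, 4ca2606, 5555b3a, 5906bec, 66227f0, 88718cf}.
Ancestors of 777f361: {367d238, 4ca2606, 5555b3a, 777f361, 88718cf, 8db021c}.
Common ancestors: {367d238, 4ca2606, 5555b3a, 88718cf}.
Among these, 4ca2606 is not an ancestor of any other common ancestor — it is the merge base.

4ca2606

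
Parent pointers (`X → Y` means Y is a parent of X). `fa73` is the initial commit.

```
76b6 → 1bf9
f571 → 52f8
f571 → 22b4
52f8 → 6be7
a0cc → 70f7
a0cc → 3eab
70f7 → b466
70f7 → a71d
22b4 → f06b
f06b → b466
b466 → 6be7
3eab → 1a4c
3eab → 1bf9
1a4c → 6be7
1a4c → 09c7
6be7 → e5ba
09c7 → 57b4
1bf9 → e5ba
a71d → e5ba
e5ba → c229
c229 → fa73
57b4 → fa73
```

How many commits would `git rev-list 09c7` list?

3

Walking parent pointers from 09c7: reachable set = {09c7, 57b4, fa73}.
That is 3 commits.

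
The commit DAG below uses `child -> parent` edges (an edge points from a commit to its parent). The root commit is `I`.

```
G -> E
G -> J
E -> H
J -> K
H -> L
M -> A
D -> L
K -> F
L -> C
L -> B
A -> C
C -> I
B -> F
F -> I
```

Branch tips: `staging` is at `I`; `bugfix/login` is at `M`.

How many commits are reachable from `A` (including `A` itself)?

3

Walking parent pointers from A: reachable set = {A, C, I}.
That is 3 commits.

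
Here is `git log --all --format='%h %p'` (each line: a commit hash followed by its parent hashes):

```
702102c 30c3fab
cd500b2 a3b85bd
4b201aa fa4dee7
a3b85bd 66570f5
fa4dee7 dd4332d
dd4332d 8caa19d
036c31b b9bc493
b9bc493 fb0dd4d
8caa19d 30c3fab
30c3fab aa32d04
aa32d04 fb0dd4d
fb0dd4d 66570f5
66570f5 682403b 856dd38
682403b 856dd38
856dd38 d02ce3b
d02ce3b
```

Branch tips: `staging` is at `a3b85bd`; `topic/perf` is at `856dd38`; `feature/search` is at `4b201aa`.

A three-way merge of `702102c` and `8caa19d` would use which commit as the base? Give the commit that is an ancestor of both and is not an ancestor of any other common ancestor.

Ancestors of 702102c: {30c3fab, 66570f5, 682403b, 702102c, 856dd38, aa32d04, d02ce3b, fb0dd4d}.
Ancestors of 8caa19d: {30c3fab, 66570f5, 682403b, 856dd38, 8caa19d, aa32d04, d02ce3b, fb0dd4d}.
Common ancestors: {30c3fab, 66570f5, 682403b, 856dd38, aa32d04, d02ce3b, fb0dd4d}.
Among these, 30c3fab is not an ancestor of any other common ancestor — it is the merge base.

30c3fab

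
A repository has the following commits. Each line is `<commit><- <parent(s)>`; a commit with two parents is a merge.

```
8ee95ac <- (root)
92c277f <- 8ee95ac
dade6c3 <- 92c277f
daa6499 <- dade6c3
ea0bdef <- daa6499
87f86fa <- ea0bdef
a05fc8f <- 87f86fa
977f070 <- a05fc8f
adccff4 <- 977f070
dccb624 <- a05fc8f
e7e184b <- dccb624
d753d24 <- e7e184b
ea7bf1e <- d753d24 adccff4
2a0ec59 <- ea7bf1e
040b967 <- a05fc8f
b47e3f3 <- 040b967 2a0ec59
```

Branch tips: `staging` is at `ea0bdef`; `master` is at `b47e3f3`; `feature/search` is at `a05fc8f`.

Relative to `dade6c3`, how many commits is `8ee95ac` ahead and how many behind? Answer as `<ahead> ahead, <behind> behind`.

Reachable from 8ee95ac: {8ee95ac}.
Reachable from dade6c3: {8ee95ac, 92c277f, dade6c3}.
Only in 8ee95ac's history (ahead): {} — 0.
Only in dade6c3's history (behind): {92c277f, dade6c3} — 2.

0 ahead, 2 behind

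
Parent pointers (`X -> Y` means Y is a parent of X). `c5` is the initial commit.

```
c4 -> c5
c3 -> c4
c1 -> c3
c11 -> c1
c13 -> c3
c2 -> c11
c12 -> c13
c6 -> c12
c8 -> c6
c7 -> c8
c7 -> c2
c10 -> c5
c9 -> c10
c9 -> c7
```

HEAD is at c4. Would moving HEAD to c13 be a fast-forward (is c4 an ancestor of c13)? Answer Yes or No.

Yes

A fast-forward from c4 to c13 is possible iff c4 is an ancestor of c13.
Ancestors of c13: {c13, c3, c4, c5}.
c4 is among them, so fast-forward is possible.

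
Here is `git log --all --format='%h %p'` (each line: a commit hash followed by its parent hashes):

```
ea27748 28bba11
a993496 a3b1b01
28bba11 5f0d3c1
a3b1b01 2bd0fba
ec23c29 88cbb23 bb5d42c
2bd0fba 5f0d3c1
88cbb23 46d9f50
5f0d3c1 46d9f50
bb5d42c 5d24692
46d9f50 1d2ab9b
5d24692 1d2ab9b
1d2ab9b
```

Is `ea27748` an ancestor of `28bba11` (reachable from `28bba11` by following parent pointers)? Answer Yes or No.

Ancestors of 28bba11: {1d2ab9b, 28bba11, 46d9f50, 5f0d3c1}.
ea27748 is not in that set, so it is not an ancestor of 28bba11.

No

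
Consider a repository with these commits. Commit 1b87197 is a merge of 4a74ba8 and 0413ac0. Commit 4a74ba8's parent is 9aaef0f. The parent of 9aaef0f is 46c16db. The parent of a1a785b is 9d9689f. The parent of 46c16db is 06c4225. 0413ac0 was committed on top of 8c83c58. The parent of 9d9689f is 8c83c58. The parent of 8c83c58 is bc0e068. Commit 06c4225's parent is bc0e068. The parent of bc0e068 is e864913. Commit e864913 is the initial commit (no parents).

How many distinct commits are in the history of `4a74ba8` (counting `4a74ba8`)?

Walking parent pointers from 4a74ba8: reachable set = {06c4225, 46c16db, 4a74ba8, 9aaef0f, bc0e068, e864913}.
That is 6 commits.

6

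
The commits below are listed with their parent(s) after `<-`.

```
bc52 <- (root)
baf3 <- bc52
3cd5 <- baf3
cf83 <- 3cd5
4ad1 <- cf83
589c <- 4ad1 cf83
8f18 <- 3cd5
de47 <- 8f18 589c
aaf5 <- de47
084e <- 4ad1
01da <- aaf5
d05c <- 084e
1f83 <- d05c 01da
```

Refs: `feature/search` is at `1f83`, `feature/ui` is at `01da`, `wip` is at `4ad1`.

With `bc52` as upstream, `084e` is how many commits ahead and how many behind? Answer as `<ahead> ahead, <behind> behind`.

Reachable from 084e: {084e, 3cd5, 4ad1, baf3, bc52, cf83}.
Reachable from bc52: {bc52}.
Only in 084e's history (ahead): {084e, 3cd5, 4ad1, baf3, cf83} — 5.
Only in bc52's history (behind): {} — 0.

5 ahead, 0 behind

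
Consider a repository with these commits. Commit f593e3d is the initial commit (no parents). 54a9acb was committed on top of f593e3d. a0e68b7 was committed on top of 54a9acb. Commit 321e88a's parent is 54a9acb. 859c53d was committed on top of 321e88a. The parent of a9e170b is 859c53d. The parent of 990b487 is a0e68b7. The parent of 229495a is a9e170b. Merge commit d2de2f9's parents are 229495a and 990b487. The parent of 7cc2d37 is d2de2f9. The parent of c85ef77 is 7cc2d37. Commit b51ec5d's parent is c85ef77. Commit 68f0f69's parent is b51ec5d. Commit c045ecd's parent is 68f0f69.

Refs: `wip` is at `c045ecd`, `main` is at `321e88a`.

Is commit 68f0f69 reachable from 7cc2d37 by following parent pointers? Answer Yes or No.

No

Ancestors of 7cc2d37: {229495a, 321e88a, 54a9acb, 7cc2d37, 859c53d, 990b487, a0e68b7, a9e170b, d2de2f9, f593e3d}.
68f0f69 is not in that set, so it is not an ancestor of 7cc2d37.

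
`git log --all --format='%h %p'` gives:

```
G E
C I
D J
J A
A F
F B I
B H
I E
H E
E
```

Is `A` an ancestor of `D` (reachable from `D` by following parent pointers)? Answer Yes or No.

Yes

Ancestors of D (commits reachable by following parents): {A, B, D, E, F, H, I, J}.
A is in that set, so it is an ancestor of D.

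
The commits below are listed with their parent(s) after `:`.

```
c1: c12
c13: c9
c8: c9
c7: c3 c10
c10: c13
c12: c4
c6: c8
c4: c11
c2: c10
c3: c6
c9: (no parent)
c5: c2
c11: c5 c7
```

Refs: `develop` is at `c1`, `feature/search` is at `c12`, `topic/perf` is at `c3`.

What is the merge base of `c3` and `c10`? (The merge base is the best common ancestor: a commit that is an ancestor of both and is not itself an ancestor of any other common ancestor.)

Ancestors of c3: {c3, c6, c8, c9}.
Ancestors of c10: {c10, c13, c9}.
Common ancestors: {c9}.
The only common ancestor is c9, so it is the merge base.

c9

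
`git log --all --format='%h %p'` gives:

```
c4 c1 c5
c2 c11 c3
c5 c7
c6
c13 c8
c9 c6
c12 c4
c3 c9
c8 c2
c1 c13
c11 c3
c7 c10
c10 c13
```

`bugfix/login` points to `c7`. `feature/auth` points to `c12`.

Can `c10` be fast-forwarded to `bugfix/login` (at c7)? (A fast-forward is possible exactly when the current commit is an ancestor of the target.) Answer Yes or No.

Yes

A fast-forward from c10 to c7 is possible iff c10 is an ancestor of c7.
Ancestors of c7: {c10, c11, c13, c2, c3, c6, c7, c8, c9}.
c10 is among them, so fast-forward is possible.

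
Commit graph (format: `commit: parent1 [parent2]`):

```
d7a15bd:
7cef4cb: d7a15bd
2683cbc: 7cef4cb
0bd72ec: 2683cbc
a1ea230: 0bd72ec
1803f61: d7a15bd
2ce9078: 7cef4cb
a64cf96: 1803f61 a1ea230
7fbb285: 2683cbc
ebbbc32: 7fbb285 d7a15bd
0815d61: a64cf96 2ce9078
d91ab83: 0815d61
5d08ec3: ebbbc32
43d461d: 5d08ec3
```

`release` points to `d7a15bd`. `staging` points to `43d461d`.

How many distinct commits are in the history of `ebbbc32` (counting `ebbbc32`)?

5

Walking parent pointers from ebbbc32: reachable set = {2683cbc, 7cef4cb, 7fbb285, d7a15bd, ebbbc32}.
That is 5 commits.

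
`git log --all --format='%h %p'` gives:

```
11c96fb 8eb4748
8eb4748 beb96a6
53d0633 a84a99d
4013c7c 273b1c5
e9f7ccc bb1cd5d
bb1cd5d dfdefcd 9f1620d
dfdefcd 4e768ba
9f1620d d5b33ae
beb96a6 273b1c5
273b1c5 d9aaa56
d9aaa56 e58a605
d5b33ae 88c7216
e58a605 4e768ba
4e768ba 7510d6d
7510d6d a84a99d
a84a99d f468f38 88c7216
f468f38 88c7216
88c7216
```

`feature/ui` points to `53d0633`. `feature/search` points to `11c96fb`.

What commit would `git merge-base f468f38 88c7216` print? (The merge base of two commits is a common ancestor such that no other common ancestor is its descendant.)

88c7216

Ancestors of f468f38: {88c7216, f468f38}.
Ancestors of 88c7216: {88c7216}.
Common ancestors: {88c7216}.
The only common ancestor is 88c7216, so it is the merge base.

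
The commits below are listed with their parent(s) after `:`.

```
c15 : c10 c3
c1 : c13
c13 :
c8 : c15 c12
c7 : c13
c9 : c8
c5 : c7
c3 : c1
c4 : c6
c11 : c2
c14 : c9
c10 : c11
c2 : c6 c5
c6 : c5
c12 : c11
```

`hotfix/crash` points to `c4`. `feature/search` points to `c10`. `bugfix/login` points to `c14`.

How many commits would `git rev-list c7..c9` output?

Reachable from c9: {c1, c10, c11, c12, c13, c15, c2, c3, c5, c6, c7, c8, c9}.
Reachable from c7: {c13, c7}.
In c9's history but not c7's: {c1, c10, c11, c12, c15, c2, c3, c5, c6, c8, c9} — 11 commits.

11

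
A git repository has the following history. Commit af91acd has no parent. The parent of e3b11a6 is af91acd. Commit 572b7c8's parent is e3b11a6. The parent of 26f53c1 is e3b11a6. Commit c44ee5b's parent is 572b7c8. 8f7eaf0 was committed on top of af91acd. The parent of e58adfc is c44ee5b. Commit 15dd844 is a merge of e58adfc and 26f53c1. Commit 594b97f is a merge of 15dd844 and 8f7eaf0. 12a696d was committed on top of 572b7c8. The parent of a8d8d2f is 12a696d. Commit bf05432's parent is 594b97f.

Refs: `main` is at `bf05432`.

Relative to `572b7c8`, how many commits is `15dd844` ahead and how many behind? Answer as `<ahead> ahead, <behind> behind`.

4 ahead, 0 behind

Reachable from 15dd844: {15dd844, 26f53c1, 572b7c8, af91acd, c44ee5b, e3b11a6, e58adfc}.
Reachable from 572b7c8: {572b7c8, af91acd, e3b11a6}.
Only in 15dd844's history (ahead): {15dd844, 26f53c1, c44ee5b, e58adfc} — 4.
Only in 572b7c8's history (behind): {} — 0.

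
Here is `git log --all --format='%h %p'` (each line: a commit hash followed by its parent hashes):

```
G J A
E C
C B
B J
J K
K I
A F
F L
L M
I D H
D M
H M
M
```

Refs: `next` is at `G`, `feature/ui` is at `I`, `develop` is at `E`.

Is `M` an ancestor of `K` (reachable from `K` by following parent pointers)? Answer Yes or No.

Yes

Ancestors of K (commits reachable by following parents): {D, H, I, K, M}.
M is in that set, so it is an ancestor of K.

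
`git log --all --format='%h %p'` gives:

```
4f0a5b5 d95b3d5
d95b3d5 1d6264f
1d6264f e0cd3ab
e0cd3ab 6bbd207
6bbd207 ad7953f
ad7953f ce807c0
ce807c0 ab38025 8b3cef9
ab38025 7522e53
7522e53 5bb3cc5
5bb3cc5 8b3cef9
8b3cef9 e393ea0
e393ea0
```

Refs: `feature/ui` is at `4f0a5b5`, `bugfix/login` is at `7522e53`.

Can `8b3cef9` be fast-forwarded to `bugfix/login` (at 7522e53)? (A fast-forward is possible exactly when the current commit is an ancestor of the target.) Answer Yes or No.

A fast-forward from 8b3cef9 to 7522e53 is possible iff 8b3cef9 is an ancestor of 7522e53.
Ancestors of 7522e53: {5bb3cc5, 7522e53, 8b3cef9, e393ea0}.
8b3cef9 is among them, so fast-forward is possible.

Yes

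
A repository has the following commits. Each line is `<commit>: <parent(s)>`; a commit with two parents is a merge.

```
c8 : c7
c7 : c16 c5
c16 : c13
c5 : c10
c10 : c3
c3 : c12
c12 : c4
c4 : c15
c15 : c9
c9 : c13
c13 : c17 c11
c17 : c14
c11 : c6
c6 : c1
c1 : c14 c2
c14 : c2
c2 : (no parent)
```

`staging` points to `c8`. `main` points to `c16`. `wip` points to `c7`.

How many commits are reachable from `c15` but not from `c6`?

Reachable from c15: {c1, c11, c13, c14, c15, c17, c2, c6, c9}.
Reachable from c6: {c1, c14, c2, c6}.
In c15's history but not c6's: {c11, c13, c15, c17, c9} — 5 commits.

5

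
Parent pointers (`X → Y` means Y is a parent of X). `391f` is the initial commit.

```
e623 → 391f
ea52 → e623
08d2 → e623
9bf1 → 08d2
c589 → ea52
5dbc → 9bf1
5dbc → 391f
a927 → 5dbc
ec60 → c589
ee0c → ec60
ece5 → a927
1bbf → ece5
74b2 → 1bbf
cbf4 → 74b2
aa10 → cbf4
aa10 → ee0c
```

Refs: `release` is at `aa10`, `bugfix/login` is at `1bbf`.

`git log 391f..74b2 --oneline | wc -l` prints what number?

8

Reachable from 74b2: {08d2, 1bbf, 391f, 5dbc, 74b2, 9bf1, a927, e623, ece5}.
Reachable from 391f: {391f}.
In 74b2's history but not 391f's: {08d2, 1bbf, 5dbc, 74b2, 9bf1, a927, e623, ece5} — 8 commits.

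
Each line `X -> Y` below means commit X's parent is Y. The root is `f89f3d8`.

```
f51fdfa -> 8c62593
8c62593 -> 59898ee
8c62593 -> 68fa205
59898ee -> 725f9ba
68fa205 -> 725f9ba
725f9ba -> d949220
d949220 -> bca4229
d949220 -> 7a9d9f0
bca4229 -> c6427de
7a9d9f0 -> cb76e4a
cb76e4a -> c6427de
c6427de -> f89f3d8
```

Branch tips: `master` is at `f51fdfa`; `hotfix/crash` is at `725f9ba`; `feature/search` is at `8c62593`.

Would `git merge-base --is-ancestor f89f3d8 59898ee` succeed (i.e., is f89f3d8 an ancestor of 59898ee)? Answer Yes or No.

Yes

Ancestors of 59898ee (commits reachable by following parents): {59898ee, 725f9ba, 7a9d9f0, bca4229, c6427de, cb76e4a, d949220, f89f3d8}.
f89f3d8 is in that set, so it is an ancestor of 59898ee.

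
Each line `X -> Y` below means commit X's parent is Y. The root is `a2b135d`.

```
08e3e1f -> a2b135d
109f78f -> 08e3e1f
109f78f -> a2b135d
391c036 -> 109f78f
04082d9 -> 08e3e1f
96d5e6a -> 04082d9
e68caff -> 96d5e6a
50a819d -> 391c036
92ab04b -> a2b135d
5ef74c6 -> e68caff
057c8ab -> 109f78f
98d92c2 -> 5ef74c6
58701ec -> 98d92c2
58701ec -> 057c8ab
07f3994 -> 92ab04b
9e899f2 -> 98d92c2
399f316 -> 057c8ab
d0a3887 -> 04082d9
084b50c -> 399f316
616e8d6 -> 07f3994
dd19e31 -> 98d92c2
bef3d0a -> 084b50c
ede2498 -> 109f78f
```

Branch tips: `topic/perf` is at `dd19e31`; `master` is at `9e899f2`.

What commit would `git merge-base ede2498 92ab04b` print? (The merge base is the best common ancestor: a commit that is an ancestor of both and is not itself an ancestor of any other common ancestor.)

a2b135d

Ancestors of ede2498: {08e3e1f, 109f78f, a2b135d, ede2498}.
Ancestors of 92ab04b: {92ab04b, a2b135d}.
Common ancestors: {a2b135d}.
The only common ancestor is a2b135d, so it is the merge base.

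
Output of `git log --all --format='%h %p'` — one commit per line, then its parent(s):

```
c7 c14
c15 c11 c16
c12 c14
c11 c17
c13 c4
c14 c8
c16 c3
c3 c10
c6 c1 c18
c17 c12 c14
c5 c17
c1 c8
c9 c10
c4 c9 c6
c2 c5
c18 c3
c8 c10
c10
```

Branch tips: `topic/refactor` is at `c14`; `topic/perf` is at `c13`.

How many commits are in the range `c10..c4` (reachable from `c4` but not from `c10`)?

Reachable from c4: {c1, c10, c18, c3, c4, c6, c8, c9}.
Reachable from c10: {c10}.
In c4's history but not c10's: {c1, c18, c3, c4, c6, c8, c9} — 7 commits.

7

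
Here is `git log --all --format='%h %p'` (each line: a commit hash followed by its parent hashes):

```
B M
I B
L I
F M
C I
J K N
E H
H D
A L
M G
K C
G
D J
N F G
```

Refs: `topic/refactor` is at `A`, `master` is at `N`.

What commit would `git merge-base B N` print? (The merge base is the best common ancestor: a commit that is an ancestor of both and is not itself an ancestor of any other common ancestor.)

M

Ancestors of B: {B, G, M}.
Ancestors of N: {F, G, M, N}.
Common ancestors: {G, M}.
Among these, M is not an ancestor of any other common ancestor — it is the merge base.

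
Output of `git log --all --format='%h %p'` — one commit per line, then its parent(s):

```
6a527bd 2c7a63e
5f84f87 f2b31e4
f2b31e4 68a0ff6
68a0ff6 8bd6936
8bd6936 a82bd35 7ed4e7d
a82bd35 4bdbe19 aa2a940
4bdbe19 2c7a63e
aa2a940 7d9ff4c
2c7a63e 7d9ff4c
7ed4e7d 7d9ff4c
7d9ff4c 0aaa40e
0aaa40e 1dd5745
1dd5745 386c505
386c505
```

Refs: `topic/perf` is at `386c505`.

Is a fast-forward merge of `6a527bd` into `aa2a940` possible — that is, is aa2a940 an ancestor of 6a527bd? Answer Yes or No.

A fast-forward from aa2a940 to 6a527bd is possible iff aa2a940 is an ancestor of 6a527bd.
Ancestors of 6a527bd: {0aaa40e, 1dd5745, 2c7a63e, 386c505, 6a527bd, 7d9ff4c}.
aa2a940 is not among them, so fast-forward is not possible.

No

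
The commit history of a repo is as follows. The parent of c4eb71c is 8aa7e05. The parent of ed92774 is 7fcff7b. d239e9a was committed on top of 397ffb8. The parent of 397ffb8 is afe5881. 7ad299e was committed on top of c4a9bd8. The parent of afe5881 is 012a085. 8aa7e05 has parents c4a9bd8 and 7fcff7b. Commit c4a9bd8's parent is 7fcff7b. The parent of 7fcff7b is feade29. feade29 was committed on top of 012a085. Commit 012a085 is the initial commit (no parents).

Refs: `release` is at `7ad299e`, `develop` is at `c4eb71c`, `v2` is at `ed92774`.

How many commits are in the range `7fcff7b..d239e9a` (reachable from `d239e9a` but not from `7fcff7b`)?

3

Reachable from d239e9a: {012a085, 397ffb8, afe5881, d239e9a}.
Reachable from 7fcff7b: {012a085, 7fcff7b, feade29}.
In d239e9a's history but not 7fcff7b's: {397ffb8, afe5881, d239e9a} — 3 commits.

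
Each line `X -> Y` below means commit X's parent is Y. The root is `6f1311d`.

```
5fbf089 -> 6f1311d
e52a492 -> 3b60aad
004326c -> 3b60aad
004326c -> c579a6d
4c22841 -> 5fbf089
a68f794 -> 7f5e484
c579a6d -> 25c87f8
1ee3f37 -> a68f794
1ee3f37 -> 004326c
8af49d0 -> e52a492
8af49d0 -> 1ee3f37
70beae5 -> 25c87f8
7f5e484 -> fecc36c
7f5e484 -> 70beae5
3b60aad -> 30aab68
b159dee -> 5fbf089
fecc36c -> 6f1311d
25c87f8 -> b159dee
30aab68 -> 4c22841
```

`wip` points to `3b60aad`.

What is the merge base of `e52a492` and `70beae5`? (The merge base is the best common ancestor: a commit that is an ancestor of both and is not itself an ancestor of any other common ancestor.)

Ancestors of e52a492: {30aab68, 3b60aad, 4c22841, 5fbf089, 6f1311d, e52a492}.
Ancestors of 70beae5: {25c87f8, 5fbf089, 6f1311d, 70beae5, b159dee}.
Common ancestors: {5fbf089, 6f1311d}.
Among these, 5fbf089 is not an ancestor of any other common ancestor — it is the merge base.

5fbf089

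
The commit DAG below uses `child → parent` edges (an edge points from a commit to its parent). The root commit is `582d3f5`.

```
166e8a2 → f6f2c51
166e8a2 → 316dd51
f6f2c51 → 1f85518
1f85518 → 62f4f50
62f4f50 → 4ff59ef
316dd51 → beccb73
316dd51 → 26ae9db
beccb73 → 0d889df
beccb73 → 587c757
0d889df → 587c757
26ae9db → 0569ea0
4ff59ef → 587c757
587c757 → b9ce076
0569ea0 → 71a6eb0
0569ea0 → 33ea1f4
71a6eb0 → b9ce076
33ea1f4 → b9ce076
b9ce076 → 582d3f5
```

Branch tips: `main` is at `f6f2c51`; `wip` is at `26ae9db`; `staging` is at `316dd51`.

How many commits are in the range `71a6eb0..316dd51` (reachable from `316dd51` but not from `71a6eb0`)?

Reachable from 316dd51: {0569ea0, 0d889df, 26ae9db, 316dd51, 33ea1f4, 582d3f5, 587c757, 71a6eb0, b9ce076, beccb73}.
Reachable from 71a6eb0: {582d3f5, 71a6eb0, b9ce076}.
In 316dd51's history but not 71a6eb0's: {0569ea0, 0d889df, 26ae9db, 316dd51, 33ea1f4, 587c757, beccb73} — 7 commits.

7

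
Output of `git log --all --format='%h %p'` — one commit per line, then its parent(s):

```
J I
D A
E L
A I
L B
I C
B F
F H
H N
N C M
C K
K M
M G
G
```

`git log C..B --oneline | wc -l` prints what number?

4

Reachable from B: {B, C, F, G, H, K, M, N}.
Reachable from C: {C, G, K, M}.
In B's history but not C's: {B, F, H, N} — 4 commits.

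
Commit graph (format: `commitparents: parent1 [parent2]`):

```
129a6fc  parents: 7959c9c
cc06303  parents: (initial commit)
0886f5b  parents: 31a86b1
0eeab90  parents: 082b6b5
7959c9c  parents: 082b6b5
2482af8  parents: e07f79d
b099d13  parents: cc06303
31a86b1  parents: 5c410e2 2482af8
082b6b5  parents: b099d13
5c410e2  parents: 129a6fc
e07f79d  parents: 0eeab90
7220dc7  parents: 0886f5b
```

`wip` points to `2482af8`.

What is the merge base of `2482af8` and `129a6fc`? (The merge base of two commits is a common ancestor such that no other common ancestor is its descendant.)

Ancestors of 2482af8: {082b6b5, 0eeab90, 2482af8, b099d13, cc06303, e07f79d}.
Ancestors of 129a6fc: {082b6b5, 129a6fc, 7959c9c, b099d13, cc06303}.
Common ancestors: {082b6b5, b099d13, cc06303}.
Among these, 082b6b5 is not an ancestor of any other common ancestor — it is the merge base.

082b6b5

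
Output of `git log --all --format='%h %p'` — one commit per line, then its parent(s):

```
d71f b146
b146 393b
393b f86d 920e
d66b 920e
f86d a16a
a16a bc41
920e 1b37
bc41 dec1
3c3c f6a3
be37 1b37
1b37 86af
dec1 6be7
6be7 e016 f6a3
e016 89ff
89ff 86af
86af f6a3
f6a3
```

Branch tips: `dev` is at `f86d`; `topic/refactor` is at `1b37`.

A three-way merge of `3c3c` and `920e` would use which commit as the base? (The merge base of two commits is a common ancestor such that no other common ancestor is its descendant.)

f6a3

Ancestors of 3c3c: {3c3c, f6a3}.
Ancestors of 920e: {1b37, 86af, 920e, f6a3}.
Common ancestors: {f6a3}.
The only common ancestor is f6a3, so it is the merge base.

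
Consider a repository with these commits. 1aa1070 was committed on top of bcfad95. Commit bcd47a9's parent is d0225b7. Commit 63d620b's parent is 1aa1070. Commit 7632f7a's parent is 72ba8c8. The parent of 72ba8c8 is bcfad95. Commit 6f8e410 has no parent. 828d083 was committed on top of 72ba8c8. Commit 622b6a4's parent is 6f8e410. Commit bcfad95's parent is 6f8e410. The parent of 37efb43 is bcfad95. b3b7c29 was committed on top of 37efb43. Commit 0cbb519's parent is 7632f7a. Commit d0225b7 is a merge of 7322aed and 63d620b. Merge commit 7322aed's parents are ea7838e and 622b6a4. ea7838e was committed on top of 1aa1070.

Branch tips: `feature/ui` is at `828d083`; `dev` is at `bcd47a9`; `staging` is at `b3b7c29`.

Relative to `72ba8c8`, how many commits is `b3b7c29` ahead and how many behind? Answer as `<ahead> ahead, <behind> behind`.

2 ahead, 1 behind

Reachable from b3b7c29: {37efb43, 6f8e410, b3b7c29, bcfad95}.
Reachable from 72ba8c8: {6f8e410, 72ba8c8, bcfad95}.
Only in b3b7c29's history (ahead): {37efb43, b3b7c29} — 2.
Only in 72ba8c8's history (behind): {72ba8c8} — 1.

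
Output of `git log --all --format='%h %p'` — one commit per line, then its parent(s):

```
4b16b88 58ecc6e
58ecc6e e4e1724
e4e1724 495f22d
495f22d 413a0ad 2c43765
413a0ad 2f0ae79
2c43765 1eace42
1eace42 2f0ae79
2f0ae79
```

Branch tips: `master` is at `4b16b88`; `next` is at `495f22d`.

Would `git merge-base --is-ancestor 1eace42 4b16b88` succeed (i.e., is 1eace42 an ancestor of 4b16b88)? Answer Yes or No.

Yes

Ancestors of 4b16b88 (commits reachable by following parents): {1eace42, 2c43765, 2f0ae79, 413a0ad, 495f22d, 4b16b88, 58ecc6e, e4e1724}.
1eace42 is in that set, so it is an ancestor of 4b16b88.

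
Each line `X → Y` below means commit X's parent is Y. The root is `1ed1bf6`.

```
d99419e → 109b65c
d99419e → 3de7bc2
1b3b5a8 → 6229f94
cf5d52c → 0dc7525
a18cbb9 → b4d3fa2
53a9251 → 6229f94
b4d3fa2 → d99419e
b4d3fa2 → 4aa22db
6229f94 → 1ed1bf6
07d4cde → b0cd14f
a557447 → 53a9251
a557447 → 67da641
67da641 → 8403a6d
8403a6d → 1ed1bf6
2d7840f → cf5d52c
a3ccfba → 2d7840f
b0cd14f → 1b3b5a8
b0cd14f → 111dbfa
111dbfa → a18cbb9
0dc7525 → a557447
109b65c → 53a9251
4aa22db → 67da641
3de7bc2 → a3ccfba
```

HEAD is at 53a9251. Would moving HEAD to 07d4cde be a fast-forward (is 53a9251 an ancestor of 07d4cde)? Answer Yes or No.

A fast-forward from 53a9251 to 07d4cde is possible iff 53a9251 is an ancestor of 07d4cde.
Ancestors of 07d4cde: {07d4cde, 0dc7525, 109b65c, 111dbfa, 1b3b5a8, 1ed1bf6, 2d7840f, 3de7bc2, 4aa22db, 53a9251, 6229f94, 67da641, 8403a6d, a18cbb9, a3ccfba, a557447, b0cd14f, b4d3fa2, cf5d52c, d99419e}.
53a9251 is among them, so fast-forward is possible.

Yes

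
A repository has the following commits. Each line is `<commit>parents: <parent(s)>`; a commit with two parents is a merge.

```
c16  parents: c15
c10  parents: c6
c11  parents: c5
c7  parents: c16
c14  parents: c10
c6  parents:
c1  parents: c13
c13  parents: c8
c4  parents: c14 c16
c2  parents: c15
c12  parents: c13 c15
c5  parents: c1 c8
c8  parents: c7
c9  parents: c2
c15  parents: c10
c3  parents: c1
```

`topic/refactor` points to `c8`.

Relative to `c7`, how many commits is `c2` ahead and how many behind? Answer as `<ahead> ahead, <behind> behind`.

Reachable from c2: {c10, c15, c2, c6}.
Reachable from c7: {c10, c15, c16, c6, c7}.
Only in c2's history (ahead): {c2} — 1.
Only in c7's history (behind): {c16, c7} — 2.

1 ahead, 2 behind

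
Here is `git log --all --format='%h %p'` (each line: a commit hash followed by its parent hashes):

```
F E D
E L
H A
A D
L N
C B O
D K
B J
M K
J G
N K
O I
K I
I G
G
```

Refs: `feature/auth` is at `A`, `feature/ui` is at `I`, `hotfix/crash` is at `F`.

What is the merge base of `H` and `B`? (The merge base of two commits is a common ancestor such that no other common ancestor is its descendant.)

G

Ancestors of H: {A, D, G, H, I, K}.
Ancestors of B: {B, G, J}.
Common ancestors: {G}.
The only common ancestor is G, so it is the merge base.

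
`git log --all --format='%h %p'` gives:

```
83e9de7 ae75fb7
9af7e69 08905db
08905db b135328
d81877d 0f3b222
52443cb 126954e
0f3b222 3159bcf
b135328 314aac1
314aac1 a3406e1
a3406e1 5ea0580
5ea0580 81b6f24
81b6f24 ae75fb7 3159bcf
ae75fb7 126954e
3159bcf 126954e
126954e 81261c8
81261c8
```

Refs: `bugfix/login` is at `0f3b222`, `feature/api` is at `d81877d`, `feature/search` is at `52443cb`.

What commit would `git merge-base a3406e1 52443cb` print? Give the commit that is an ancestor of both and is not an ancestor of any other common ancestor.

Ancestors of a3406e1: {126954e, 3159bcf, 5ea0580, 81261c8, 81b6f24, a3406e1, ae75fb7}.
Ancestors of 52443cb: {126954e, 52443cb, 81261c8}.
Common ancestors: {126954e, 81261c8}.
Among these, 126954e is not an ancestor of any other common ancestor — it is the merge base.

126954e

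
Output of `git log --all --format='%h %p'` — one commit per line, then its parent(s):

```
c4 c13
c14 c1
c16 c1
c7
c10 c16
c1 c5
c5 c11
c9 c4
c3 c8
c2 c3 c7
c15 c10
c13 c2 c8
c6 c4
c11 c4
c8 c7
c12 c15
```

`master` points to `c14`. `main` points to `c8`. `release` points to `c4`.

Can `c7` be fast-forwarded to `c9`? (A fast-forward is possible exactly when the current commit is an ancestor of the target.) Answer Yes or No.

Yes

A fast-forward from c7 to c9 is possible iff c7 is an ancestor of c9.
Ancestors of c9: {c13, c2, c3, c4, c7, c8, c9}.
c7 is among them, so fast-forward is possible.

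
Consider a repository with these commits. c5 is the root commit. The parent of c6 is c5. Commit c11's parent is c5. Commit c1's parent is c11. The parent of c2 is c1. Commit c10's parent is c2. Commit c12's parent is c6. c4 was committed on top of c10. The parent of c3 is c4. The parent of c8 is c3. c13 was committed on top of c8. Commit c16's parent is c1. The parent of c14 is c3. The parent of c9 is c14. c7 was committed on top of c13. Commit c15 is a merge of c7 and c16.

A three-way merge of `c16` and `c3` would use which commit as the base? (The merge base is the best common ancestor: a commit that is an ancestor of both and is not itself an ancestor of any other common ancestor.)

Ancestors of c16: {c1, c11, c16, c5}.
Ancestors of c3: {c1, c10, c11, c2, c3, c4, c5}.
Common ancestors: {c1, c11, c5}.
Among these, c1 is not an ancestor of any other common ancestor — it is the merge base.

c1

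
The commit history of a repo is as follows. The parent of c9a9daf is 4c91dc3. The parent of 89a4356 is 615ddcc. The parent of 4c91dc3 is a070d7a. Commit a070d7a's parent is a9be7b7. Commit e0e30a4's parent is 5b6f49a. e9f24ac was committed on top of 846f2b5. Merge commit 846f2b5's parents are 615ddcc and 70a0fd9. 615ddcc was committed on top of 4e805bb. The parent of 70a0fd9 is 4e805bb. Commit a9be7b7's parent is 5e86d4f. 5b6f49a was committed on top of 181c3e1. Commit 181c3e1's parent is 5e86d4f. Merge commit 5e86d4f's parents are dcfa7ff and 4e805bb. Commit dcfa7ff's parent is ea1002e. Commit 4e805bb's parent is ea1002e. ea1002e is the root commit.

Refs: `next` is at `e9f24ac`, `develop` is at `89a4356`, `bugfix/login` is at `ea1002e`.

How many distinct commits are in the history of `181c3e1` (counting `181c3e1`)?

Walking parent pointers from 181c3e1: reachable set = {181c3e1, 4e805bb, 5e86d4f, dcfa7ff, ea1002e}.
That is 5 commits.

5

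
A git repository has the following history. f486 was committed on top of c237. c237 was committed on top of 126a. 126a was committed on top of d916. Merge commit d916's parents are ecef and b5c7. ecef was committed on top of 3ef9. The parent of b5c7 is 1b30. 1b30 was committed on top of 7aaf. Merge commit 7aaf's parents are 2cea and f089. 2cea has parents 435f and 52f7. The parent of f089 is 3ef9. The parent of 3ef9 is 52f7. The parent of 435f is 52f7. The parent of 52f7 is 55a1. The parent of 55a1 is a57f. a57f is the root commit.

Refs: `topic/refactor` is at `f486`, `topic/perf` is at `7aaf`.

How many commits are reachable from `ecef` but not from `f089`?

Reachable from ecef: {3ef9, 52f7, 55a1, a57f, ecef}.
Reachable from f089: {3ef9, 52f7, 55a1, a57f, f089}.
In ecef's history but not f089's: {ecef} — 1 commit.

1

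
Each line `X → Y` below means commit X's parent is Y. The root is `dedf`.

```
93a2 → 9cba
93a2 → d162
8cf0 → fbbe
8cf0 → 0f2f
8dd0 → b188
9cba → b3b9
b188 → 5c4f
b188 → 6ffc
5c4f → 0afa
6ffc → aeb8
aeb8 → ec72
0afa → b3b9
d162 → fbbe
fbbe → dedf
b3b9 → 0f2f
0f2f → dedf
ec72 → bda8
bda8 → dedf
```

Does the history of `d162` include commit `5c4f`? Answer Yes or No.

Ancestors of d162: {d162, dedf, fbbe}.
5c4f is not in that set, so it is not an ancestor of d162.

No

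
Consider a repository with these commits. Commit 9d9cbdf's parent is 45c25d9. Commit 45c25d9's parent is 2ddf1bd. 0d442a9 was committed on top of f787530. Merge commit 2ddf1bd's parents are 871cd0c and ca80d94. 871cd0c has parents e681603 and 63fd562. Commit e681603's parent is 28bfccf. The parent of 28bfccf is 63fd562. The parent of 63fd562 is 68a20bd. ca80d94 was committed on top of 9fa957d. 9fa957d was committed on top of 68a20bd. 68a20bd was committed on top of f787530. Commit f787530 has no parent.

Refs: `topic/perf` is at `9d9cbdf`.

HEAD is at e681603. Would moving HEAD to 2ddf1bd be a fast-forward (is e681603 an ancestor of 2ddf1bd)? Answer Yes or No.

A fast-forward from e681603 to 2ddf1bd is possible iff e681603 is an ancestor of 2ddf1bd.
Ancestors of 2ddf1bd: {28bfccf, 2ddf1bd, 63fd562, 68a20bd, 871cd0c, 9fa957d, ca80d94, e681603, f787530}.
e681603 is among them, so fast-forward is possible.

Yes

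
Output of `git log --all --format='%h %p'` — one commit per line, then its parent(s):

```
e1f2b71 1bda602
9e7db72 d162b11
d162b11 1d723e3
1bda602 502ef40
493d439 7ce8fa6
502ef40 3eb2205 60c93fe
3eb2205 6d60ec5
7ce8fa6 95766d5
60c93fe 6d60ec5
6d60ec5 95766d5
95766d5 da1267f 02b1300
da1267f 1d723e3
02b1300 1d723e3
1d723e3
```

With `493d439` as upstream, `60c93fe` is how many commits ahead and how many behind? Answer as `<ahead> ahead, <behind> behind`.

2 ahead, 2 behind

Reachable from 60c93fe: {02b1300, 1d723e3, 60c93fe, 6d60ec5, 95766d5, da1267f}.
Reachable from 493d439: {02b1300, 1d723e3, 493d439, 7ce8fa6, 95766d5, da1267f}.
Only in 60c93fe's history (ahead): {60c93fe, 6d60ec5} — 2.
Only in 493d439's history (behind): {493d439, 7ce8fa6} — 2.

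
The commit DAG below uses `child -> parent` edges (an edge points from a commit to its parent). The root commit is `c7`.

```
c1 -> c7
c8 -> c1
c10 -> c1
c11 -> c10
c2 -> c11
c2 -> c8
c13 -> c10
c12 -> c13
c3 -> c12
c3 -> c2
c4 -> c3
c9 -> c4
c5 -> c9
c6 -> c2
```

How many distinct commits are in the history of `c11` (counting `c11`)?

Walking parent pointers from c11: reachable set = {c1, c10, c11, c7}.
That is 4 commits.

4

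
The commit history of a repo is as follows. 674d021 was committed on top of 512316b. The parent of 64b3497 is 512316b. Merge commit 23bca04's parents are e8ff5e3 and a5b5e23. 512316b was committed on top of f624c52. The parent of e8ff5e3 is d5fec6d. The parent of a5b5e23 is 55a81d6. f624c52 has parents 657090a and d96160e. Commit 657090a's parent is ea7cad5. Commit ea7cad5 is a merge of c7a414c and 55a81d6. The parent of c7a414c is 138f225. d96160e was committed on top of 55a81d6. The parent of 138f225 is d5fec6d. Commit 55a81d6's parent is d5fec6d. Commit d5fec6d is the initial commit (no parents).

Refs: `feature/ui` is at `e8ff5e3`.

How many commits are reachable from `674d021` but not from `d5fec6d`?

Reachable from 674d021: {138f225, 512316b, 55a81d6, 657090a, 674d021, c7a414c, d5fec6d, d96160e, ea7cad5, f624c52}.
Reachable from d5fec6d: {d5fec6d}.
In 674d021's history but not d5fec6d's: {138f225, 512316b, 55a81d6, 657090a, 674d021, c7a414c, d96160e, ea7cad5, f624c52} — 9 commits.

9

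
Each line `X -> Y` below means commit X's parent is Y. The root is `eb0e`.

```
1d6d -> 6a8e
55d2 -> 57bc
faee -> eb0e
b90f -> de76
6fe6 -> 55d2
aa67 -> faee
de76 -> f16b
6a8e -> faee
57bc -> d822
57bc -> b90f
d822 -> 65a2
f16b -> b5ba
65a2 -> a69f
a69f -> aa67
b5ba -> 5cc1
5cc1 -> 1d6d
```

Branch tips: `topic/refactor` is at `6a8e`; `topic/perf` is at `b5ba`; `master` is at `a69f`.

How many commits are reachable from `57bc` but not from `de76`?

Reachable from 57bc: {1d6d, 57bc, 5cc1, 65a2, 6a8e, a69f, aa67, b5ba, b90f, d822, de76, eb0e, f16b, faee}.
Reachable from de76: {1d6d, 5cc1, 6a8e, b5ba, de76, eb0e, f16b, faee}.
In 57bc's history but not de76's: {57bc, 65a2, a69f, aa67, b90f, d822} — 6 commits.

6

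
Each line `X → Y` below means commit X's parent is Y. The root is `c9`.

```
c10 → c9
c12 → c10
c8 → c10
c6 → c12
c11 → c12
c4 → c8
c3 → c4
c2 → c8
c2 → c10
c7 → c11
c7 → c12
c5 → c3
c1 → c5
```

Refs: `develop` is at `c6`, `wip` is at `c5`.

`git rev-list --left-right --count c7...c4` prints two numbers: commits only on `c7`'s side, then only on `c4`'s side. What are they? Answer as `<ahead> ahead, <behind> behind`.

3 ahead, 2 behind

Reachable from c7: {c10, c11, c12, c7, c9}.
Reachable from c4: {c10, c4, c8, c9}.
Only in c7's history (ahead): {c11, c12, c7} — 3.
Only in c4's history (behind): {c4, c8} — 2.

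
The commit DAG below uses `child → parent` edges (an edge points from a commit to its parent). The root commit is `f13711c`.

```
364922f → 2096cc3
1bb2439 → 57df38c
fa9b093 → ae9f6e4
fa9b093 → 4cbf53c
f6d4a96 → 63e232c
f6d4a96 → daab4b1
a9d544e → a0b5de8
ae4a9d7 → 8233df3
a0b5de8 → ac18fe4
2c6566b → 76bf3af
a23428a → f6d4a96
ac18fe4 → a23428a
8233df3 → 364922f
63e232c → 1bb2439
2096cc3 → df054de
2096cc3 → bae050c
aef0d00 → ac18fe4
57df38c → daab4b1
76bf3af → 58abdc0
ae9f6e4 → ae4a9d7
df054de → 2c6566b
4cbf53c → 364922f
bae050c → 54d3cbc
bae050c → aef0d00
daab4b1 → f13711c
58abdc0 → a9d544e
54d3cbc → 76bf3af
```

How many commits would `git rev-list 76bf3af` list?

12

Walking parent pointers from 76bf3af: reachable set = {1bb2439, 57df38c, 58abdc0, 63e232c, 76bf3af, a0b5de8, a23428a, a9d544e, ac18fe4, daab4b1, f13711c, f6d4a96}.
That is 12 commits.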